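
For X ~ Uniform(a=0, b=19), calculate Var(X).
30.0833

We have X ~ Uniform(a=0, b=19).

For a Uniform distribution with a=0, b=19:
Var(X) = 30.0833

The variance measures the spread of the distribution around the mean.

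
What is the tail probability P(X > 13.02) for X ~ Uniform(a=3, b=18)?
0.332000

We have X ~ Uniform(a=3, b=18).

P(X > 13.02) = 1 - P(X ≤ 13.02)
                = 1 - F(13.02)
                = 1 - 0.668000
                = 0.332000

So there's approximately a 33.2% chance that X exceeds 13.02.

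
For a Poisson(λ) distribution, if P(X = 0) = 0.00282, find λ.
λ = 5.8710

For a Poisson(λ) distribution, the PMF at 0 is:
P(X = 0) = λ^0 e^(-λ) / 0! = e^(-λ)

Given P(X = 0) = 0.00282:
e^(-λ) = 0.00282
-λ = ln(0.00282)
λ = -ln(0.00282) = 5.8710

Verification: e^(-5.8710) = 0.00282 ✓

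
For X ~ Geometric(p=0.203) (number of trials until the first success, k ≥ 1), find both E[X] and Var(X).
E[X] = 4.9261, Var(X) = 19.3404

We have X ~ Geometric(p=0.203) (number of trials until the first success, k ≥ 1).

For a Geometric distribution with p=0.203 (number of trials until the first success, k ≥ 1):

Expected value:
E[X] = 4.9261

Variance:
Var(X) = 19.3404

Standard deviation:
σ = √Var(X) = 4.3978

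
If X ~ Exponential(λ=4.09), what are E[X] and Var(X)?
E[X] = 0.2445, Var(X) = 0.0598

We have X ~ Exponential(λ=4.09).

For an Exponential distribution with λ=4.09:

Expected value:
E[X] = 0.2445

Variance:
Var(X) = 0.0598

Standard deviation:
σ = √Var(X) = 0.2445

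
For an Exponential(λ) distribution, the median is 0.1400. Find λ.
λ = 4.9511

For X ~ Exponential(λ), the CDF is F(x) = 1 - e^(-λx).
The median m satisfies F(m) = 0.5:
1 - e^(-λm) = 0.5
e^(-λm) = 0.5
λm = ln(2)
m = ln(2) / λ

Given m = 0.1400:
λ = ln(2) / 0.1400 = 0.693147 / 0.1400 = 4.9511

Verification: ln(2) / 4.9511 = 0.1400 ✓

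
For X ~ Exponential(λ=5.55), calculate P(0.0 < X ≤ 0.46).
0.922152

We have X ~ Exponential(λ=5.55).

To find P(0.0 < X ≤ 0.46), we use:
P(0.0 < X ≤ 0.46) = P(X ≤ 0.46) - P(X ≤ 0.0)
                 = F(0.46) - F(0.0)
                 = 0.922152 - 0.000000
                 = 0.922152

So there's approximately a 92.2% chance that X falls in this range.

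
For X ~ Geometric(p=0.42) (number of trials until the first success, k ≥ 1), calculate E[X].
2.3810

We have X ~ Geometric(p=0.42) (number of trials until the first success, k ≥ 1).

For a Geometric distribution with p=0.42 (number of trials until the first success, k ≥ 1):
E[X] = 2.3810

This is the expected (average) value of X.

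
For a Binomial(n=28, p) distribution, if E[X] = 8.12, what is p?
p = 0.29

For a Binomial(n, p) distribution:
E[X] = n × p

Given n = 28 and E[X] = 8.12:
8.12 = 28 × p
p = 8.12 / 28 = 0.29

Verification: Binomial(28, 0.29) has E[X] = 8.12 ✓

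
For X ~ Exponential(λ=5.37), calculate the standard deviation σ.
0.1862

We have X ~ Exponential(λ=5.37).

For an Exponential distribution with λ=5.37:
σ = √Var(X) = 0.1862

The standard deviation is the square root of the variance.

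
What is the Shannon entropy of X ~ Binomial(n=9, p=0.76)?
1.6424 nats

We have X ~ Binomial(n=9, p=0.76).

The Shannon entropy measures the uncertainty or information content of the distribution.

For a Binomial distribution with n=9, p=0.76:
H(X) = 1.6424 nats

(In bits, this would be 2.3696 bits.)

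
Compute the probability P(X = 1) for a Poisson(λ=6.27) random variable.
0.011864

We have X ~ Poisson(λ=6.27).

For a Poisson distribution, the PMF gives us the probability of each outcome.

Using the PMF formula:
P(X = 1) = 0.011864

Rounded to 4 decimal places: 0.0119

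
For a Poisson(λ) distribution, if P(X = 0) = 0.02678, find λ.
λ = 3.6201

For a Poisson(λ) distribution, the PMF at 0 is:
P(X = 0) = λ^0 e^(-λ) / 0! = e^(-λ)

Given P(X = 0) = 0.02678:
e^(-λ) = 0.02678
-λ = ln(0.02678)
λ = -ln(0.02678) = 3.6201

Verification: e^(-3.6201) = 0.02678 ✓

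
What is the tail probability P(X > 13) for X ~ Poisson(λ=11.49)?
0.265959

We have X ~ Poisson(λ=11.49).

P(X > 13) = 1 - P(X ≤ 13)
                = 1 - F(13)
                = 1 - 0.734041
                = 0.265959

So there's approximately a 26.6% chance that X exceeds 13.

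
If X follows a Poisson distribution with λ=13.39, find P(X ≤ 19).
0.945758

We have X ~ Poisson(λ=13.39).

The CDF gives us P(X ≤ k).

Using the CDF:
P(X ≤ 19) = 0.945758

This means there's approximately a 94.6% chance that X is at most 19.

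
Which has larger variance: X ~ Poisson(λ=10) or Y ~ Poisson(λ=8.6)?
X has larger variance (10.0000 > 8.6000)

Compute the variance for each distribution:

X ~ Poisson(λ=10):
Var(X) = 10.0000

Y ~ Poisson(λ=8.6):
Var(Y) = 8.6000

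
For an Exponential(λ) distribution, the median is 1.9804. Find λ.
λ = 0.3500

For X ~ Exponential(λ), the CDF is F(x) = 1 - e^(-λx).
The median m satisfies F(m) = 0.5:
1 - e^(-λm) = 0.5
e^(-λm) = 0.5
λm = ln(2)
m = ln(2) / λ

Given m = 1.9804:
λ = ln(2) / 1.9804 = 0.693147 / 1.9804 = 0.3500

Verification: ln(2) / 0.3500 = 1.9804 ✓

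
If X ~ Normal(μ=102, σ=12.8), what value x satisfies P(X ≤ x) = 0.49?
101.6791

We have X ~ Normal(μ=102, σ=12.8).

We want to find x such that P(X ≤ x) = 0.49.

This is the 49th percentile, which means 49% of values fall below this point.

Using the inverse CDF (quantile function):
x = F⁻¹(0.49) = 101.6791

Verification: P(X ≤ 101.6791) = 0.49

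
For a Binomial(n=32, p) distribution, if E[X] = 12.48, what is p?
p = 0.39

For a Binomial(n, p) distribution:
E[X] = n × p

Given n = 32 and E[X] = 12.48:
12.48 = 32 × p
p = 12.48 / 32 = 0.39

Verification: Binomial(32, 0.39) has E[X] = 12.48 ✓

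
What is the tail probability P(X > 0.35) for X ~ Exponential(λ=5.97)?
0.123749

We have X ~ Exponential(λ=5.97).

P(X > 0.35) = 1 - P(X ≤ 0.35)
                = 1 - F(0.35)
                = 1 - 0.876251
                = 0.123749

So there's approximately a 12.4% chance that X exceeds 0.35.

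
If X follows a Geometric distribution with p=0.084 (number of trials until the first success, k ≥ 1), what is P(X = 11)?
0.034933

We have X ~ Geometric(p=0.084) (number of trials until the first success, k ≥ 1).

For a Geometric distribution, the PMF gives us the probability of each outcome.

Using the PMF formula:
P(X = 11) = 0.034933

Rounded to 4 decimal places: 0.0349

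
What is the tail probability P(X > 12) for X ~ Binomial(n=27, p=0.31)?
0.046321

We have X ~ Binomial(n=27, p=0.31).

P(X > 12) = 1 - P(X ≤ 12)
                = 1 - F(12)
                = 1 - 0.953679
                = 0.046321

So there's approximately a 4.6% chance that X exceeds 12.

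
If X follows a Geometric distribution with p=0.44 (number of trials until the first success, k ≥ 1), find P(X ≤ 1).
0.440000

We have X ~ Geometric(p=0.44) (number of trials until the first success, k ≥ 1).

The CDF gives us P(X ≤ k).

Using the CDF:
P(X ≤ 1) = 0.440000

This means there's approximately a 44.0% chance that X is at most 1.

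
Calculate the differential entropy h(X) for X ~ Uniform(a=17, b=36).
2.9444 nats

We have X ~ Uniform(a=17, b=36).

The differential entropy measures the uncertainty or information content of the distribution.

For a Uniform distribution with a=17, b=36:
h(X) = 2.9444 nats

(In bits, this would be 4.2479 bits.)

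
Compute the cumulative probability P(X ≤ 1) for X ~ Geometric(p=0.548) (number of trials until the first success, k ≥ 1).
0.548000

We have X ~ Geometric(p=0.548) (number of trials until the first success, k ≥ 1).

The CDF gives us P(X ≤ k).

Using the CDF:
P(X ≤ 1) = 0.548000

This means there's approximately a 54.8% chance that X is at most 1.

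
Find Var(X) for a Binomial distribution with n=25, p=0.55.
6.1875

We have X ~ Binomial(n=25, p=0.55).

For a Binomial distribution with n=25, p=0.55:
Var(X) = 6.1875

The variance measures the spread of the distribution around the mean.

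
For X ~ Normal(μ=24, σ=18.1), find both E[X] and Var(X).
E[X] = 24.0000, Var(X) = 327.6100

We have X ~ Normal(μ=24, σ=18.1).

For a Normal distribution with μ=24, σ=18.1:

Expected value:
E[X] = 24.0000

Variance:
Var(X) = 327.6100

Standard deviation:
σ = √Var(X) = 18.1000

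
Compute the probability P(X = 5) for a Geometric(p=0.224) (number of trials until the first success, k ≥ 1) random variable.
0.081226

We have X ~ Geometric(p=0.224) (number of trials until the first success, k ≥ 1).

For a Geometric distribution, the PMF gives us the probability of each outcome.

Using the PMF formula:
P(X = 5) = 0.081226

Rounded to 4 decimal places: 0.0812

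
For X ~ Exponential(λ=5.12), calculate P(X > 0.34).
0.175380

We have X ~ Exponential(λ=5.12).

P(X > 0.34) = 1 - P(X ≤ 0.34)
                = 1 - F(0.34)
                = 1 - 0.824620
                = 0.175380

So there's approximately a 17.5% chance that X exceeds 0.34.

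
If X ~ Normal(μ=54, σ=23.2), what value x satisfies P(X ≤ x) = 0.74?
68.9256

We have X ~ Normal(μ=54, σ=23.2).

We want to find x such that P(X ≤ x) = 0.74.

This is the 74th percentile, which means 74% of values fall below this point.

Using the inverse CDF (quantile function):
x = F⁻¹(0.74) = 68.9256

Verification: P(X ≤ 68.9256) = 0.74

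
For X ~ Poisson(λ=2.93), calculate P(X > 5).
0.077026

We have X ~ Poisson(λ=2.93).

P(X > 5) = 1 - P(X ≤ 5)
                = 1 - F(5)
                = 1 - 0.922974
                = 0.077026

So there's approximately a 7.7% chance that X exceeds 5.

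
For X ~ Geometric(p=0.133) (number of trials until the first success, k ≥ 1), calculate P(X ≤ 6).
0.575268

We have X ~ Geometric(p=0.133) (number of trials until the first success, k ≥ 1).

The CDF gives us P(X ≤ k).

Using the CDF:
P(X ≤ 6) = 0.575268

This means there's approximately a 57.5% chance that X is at most 6.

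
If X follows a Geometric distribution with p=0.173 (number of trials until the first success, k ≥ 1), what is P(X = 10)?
0.031304

We have X ~ Geometric(p=0.173) (number of trials until the first success, k ≥ 1).

For a Geometric distribution, the PMF gives us the probability of each outcome.

Using the PMF formula:
P(X = 10) = 0.031304

Rounded to 4 decimal places: 0.0313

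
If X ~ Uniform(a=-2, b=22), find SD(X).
6.9282

We have X ~ Uniform(a=-2, b=22).

For a Uniform distribution with a=-2, b=22:
σ = √Var(X) = 6.9282

The standard deviation is the square root of the variance.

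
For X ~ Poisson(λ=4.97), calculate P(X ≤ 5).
0.621225

We have X ~ Poisson(λ=4.97).

The CDF gives us P(X ≤ k).

Using the CDF:
P(X ≤ 5) = 0.621225

This means there's approximately a 62.1% chance that X is at most 5.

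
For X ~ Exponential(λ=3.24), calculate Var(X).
0.0953

We have X ~ Exponential(λ=3.24).

For an Exponential distribution with λ=3.24:
Var(X) = 0.0953

The variance measures the spread of the distribution around the mean.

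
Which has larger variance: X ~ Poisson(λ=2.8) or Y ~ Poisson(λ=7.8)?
Y has larger variance (7.8000 > 2.8000)

Compute the variance for each distribution:

X ~ Poisson(λ=2.8):
Var(X) = 2.8000

Y ~ Poisson(λ=7.8):
Var(Y) = 7.8000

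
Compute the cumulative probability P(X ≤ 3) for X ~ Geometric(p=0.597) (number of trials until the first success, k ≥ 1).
0.934549

We have X ~ Geometric(p=0.597) (number of trials until the first success, k ≥ 1).

The CDF gives us P(X ≤ k).

Using the CDF:
P(X ≤ 3) = 0.934549

This means there's approximately a 93.5% chance that X is at most 3.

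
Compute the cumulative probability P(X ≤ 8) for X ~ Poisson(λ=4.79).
0.944756

We have X ~ Poisson(λ=4.79).

The CDF gives us P(X ≤ k).

Using the CDF:
P(X ≤ 8) = 0.944756

This means there's approximately a 94.5% chance that X is at most 8.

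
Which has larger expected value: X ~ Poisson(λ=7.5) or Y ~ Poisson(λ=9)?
Y has larger mean (9.0000 > 7.5000)

Compute the expected value for each distribution:

X ~ Poisson(λ=7.5):
E[X] = 7.5000

Y ~ Poisson(λ=9):
E[Y] = 9.0000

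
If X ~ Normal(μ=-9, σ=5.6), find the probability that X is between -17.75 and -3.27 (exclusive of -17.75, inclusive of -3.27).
0.787812

We have X ~ Normal(μ=-9, σ=5.6).

To find P(-17.75 < X ≤ -3.27), we use:
P(-17.75 < X ≤ -3.27) = P(X ≤ -3.27) - P(X ≤ -17.75)
                 = F(-3.27) - F(-17.75)
                 = 0.846897 - 0.059085
                 = 0.787812

So there's approximately a 78.8% chance that X falls in this range.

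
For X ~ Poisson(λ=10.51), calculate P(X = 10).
0.123546

We have X ~ Poisson(λ=10.51).

For a Poisson distribution, the PMF gives us the probability of each outcome.

Using the PMF formula:
P(X = 10) = 0.123546

Rounded to 4 decimal places: 0.1235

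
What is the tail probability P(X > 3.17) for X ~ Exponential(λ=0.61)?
0.144612

We have X ~ Exponential(λ=0.61).

P(X > 3.17) = 1 - P(X ≤ 3.17)
                = 1 - F(3.17)
                = 1 - 0.855388
                = 0.144612

So there's approximately a 14.5% chance that X exceeds 3.17.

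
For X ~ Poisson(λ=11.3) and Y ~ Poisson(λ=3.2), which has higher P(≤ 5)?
Y has higher probability (P(Y ≤ 5) = 0.8946 > P(X ≤ 5) = 0.0313)

Compute P(≤ 5) for each distribution:

X ~ Poisson(λ=11.3):
P(X ≤ 5) = 0.0313

Y ~ Poisson(λ=3.2):
P(Y ≤ 5) = 0.8946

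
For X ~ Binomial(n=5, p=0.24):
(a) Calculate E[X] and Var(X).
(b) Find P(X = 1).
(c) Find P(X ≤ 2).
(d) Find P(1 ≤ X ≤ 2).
(a) E[X] = 1.2000, Var(X) = 0.9120
(b) P(X = 1) = 0.400346
(c) P(X ≤ 2) = 0.906749
(d) P(1 ≤ X ≤ 2) = 0.653196

We have X ~ Binomial(n=5, p=0.24).

(a) Moments:
E[X] = 1.2000
Var(X) = 0.9120
σ = √Var(X) = 0.9550

(b) Point probability using PMF:
P(X = 1) = 0.400346

(c) Cumulative probability using CDF:
P(X ≤ 2) = F(2) = 0.906749

(d) Range probability:
P(1 ≤ X ≤ 2) = P(X ≤ 2) - P(X ≤ 0)
                   = F(2) - F(0)
                   = 0.906749 - 0.253553
                   = 0.653196

This means approximately 65.3% of outcomes fall in the interval [1, 2].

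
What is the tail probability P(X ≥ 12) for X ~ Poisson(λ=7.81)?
0.098699

We have X ~ Poisson(λ=7.81).

For discrete distributions, P(X ≥ 12) = 1 - P(X ≤ 11).

P(X ≤ 11) = 0.901301
P(X ≥ 12) = 1 - 0.901301 = 0.098699

So there's approximately a 9.9% chance that X is at least 12.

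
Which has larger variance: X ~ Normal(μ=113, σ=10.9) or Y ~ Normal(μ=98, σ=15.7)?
Y has larger variance (246.4900 > 118.8100)

Compute the variance for each distribution:

X ~ Normal(μ=113, σ=10.9):
Var(X) = 118.8100

Y ~ Normal(μ=98, σ=15.7):
Var(Y) = 246.4900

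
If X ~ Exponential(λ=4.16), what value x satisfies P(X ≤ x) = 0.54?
0.1867

We have X ~ Exponential(λ=4.16).

We want to find x such that P(X ≤ x) = 0.54.

This is the 54th percentile, which means 54% of values fall below this point.

Using the inverse CDF (quantile function):
x = F⁻¹(0.54) = 0.1867

Verification: P(X ≤ 0.1867) = 0.54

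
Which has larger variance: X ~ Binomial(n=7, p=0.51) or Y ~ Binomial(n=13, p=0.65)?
Y has larger variance (2.9575 > 1.7493)

Compute the variance for each distribution:

X ~ Binomial(n=7, p=0.51):
Var(X) = 1.7493

Y ~ Binomial(n=13, p=0.65):
Var(Y) = 2.9575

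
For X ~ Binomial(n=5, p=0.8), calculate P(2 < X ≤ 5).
0.942080

We have X ~ Binomial(n=5, p=0.8).

To find P(2 < X ≤ 5), we use:
P(2 < X ≤ 5) = P(X ≤ 5) - P(X ≤ 2)
                 = F(5) - F(2)
                 = 1.000000 - 0.057920
                 = 0.942080

So there's approximately a 94.2% chance that X falls in this range.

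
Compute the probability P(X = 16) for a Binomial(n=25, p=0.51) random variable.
0.069687

We have X ~ Binomial(n=25, p=0.51).

For a Binomial distribution, the PMF gives us the probability of each outcome.

Using the PMF formula:
P(X = 16) = 0.069687

Rounded to 4 decimal places: 0.0697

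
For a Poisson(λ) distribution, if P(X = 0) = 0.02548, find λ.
λ = 3.6699

For a Poisson(λ) distribution, the PMF at 0 is:
P(X = 0) = λ^0 e^(-λ) / 0! = e^(-λ)

Given P(X = 0) = 0.02548:
e^(-λ) = 0.02548
-λ = ln(0.02548)
λ = -ln(0.02548) = 3.6699

Verification: e^(-3.6699) = 0.02548 ✓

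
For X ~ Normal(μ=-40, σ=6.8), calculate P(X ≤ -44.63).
0.247973

We have X ~ Normal(μ=-40, σ=6.8).

The CDF gives us P(X ≤ k).

Using the CDF:
P(X ≤ -44.63) = 0.247973

This means there's approximately a 24.8% chance that X is at most -44.63.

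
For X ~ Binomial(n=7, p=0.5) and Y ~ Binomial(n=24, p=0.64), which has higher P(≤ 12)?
X has higher probability (P(X ≤ 12) = 1.0000 > P(Y ≤ 12) = 0.1132)

Compute P(≤ 12) for each distribution:

X ~ Binomial(n=7, p=0.5):
P(X ≤ 12) = 1.0000

Y ~ Binomial(n=24, p=0.64):
P(Y ≤ 12) = 0.1132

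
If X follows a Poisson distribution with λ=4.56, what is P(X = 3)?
0.165333

We have X ~ Poisson(λ=4.56).

For a Poisson distribution, the PMF gives us the probability of each outcome.

Using the PMF formula:
P(X = 3) = 0.165333

Rounded to 4 decimal places: 0.1653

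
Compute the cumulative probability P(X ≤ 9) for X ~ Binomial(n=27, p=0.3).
0.727553

We have X ~ Binomial(n=27, p=0.3).

The CDF gives us P(X ≤ k).

Using the CDF:
P(X ≤ 9) = 0.727553

This means there's approximately a 72.8% chance that X is at most 9.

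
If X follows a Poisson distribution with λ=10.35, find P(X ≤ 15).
0.938022

We have X ~ Poisson(λ=10.35).

The CDF gives us P(X ≤ k).

Using the CDF:
P(X ≤ 15) = 0.938022

This means there's approximately a 93.8% chance that X is at most 15.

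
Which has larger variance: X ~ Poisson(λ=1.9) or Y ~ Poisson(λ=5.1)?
Y has larger variance (5.1000 > 1.9000)

Compute the variance for each distribution:

X ~ Poisson(λ=1.9):
Var(X) = 1.9000

Y ~ Poisson(λ=5.1):
Var(Y) = 5.1000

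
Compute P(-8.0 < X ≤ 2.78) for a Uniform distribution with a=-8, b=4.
0.898333

We have X ~ Uniform(a=-8, b=4).

To find P(-8.0 < X ≤ 2.78), we use:
P(-8.0 < X ≤ 2.78) = P(X ≤ 2.78) - P(X ≤ -8.0)
                 = F(2.78) - F(-8.0)
                 = 0.898333 - 0.000000
                 = 0.898333

So there's approximately a 89.8% chance that X falls in this range.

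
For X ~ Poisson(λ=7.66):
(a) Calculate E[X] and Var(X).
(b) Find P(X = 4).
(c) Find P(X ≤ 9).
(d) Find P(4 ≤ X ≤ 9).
(a) E[X] = 7.6600, Var(X) = 7.6600
(b) P(X = 4) = 0.067610
(c) P(X ≤ 9) = 0.757814
(d) P(4 ≤ X ≤ 9) = 0.704600

We have X ~ Poisson(λ=7.66).

(a) Moments:
E[X] = 7.6600
Var(X) = 7.6600
σ = √Var(X) = 2.7677

(b) Point probability using PMF:
P(X = 4) = 0.067610

(c) Cumulative probability using CDF:
P(X ≤ 9) = F(9) = 0.757814

(d) Range probability:
P(4 ≤ X ≤ 9) = P(X ≤ 9) - P(X ≤ 3)
                   = F(9) - F(3)
                   = 0.757814 - 0.053214
                   = 0.704600

This means approximately 70.5% of outcomes fall in the interval [4, 9].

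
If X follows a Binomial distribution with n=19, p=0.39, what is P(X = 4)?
0.054024

We have X ~ Binomial(n=19, p=0.39).

For a Binomial distribution, the PMF gives us the probability of each outcome.

Using the PMF formula:
P(X = 4) = 0.054024

Rounded to 4 decimal places: 0.0540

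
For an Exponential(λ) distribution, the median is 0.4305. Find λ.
λ = 1.6101

For X ~ Exponential(λ), the CDF is F(x) = 1 - e^(-λx).
The median m satisfies F(m) = 0.5:
1 - e^(-λm) = 0.5
e^(-λm) = 0.5
λm = ln(2)
m = ln(2) / λ

Given m = 0.4305:
λ = ln(2) / 0.4305 = 0.693147 / 0.4305 = 1.6101

Verification: ln(2) / 1.6101 = 0.4305 ✓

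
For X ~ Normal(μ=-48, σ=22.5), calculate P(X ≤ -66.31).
0.207886

We have X ~ Normal(μ=-48, σ=22.5).

The CDF gives us P(X ≤ k).

Using the CDF:
P(X ≤ -66.31) = 0.207886

This means there's approximately a 20.8% chance that X is at most -66.31.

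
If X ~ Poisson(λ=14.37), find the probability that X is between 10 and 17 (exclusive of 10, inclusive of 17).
0.647372

We have X ~ Poisson(λ=14.37).

To find P(10 < X ≤ 17), we use:
P(10 < X ≤ 17) = P(X ≤ 17) - P(X ≤ 10)
                 = F(17) - F(10)
                 = 0.799807 - 0.152435
                 = 0.647372

So there's approximately a 64.7% chance that X falls in this range.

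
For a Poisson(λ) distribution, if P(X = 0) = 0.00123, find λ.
λ = 6.7007

For a Poisson(λ) distribution, the PMF at 0 is:
P(X = 0) = λ^0 e^(-λ) / 0! = e^(-λ)

Given P(X = 0) = 0.00123:
e^(-λ) = 0.00123
-λ = ln(0.00123)
λ = -ln(0.00123) = 6.7007

Verification: e^(-6.7007) = 0.00123 ✓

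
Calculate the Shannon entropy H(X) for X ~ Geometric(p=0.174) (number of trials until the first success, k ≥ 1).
2.6562 nats

We have X ~ Geometric(p=0.174) (number of trials until the first success, k ≥ 1).

The Shannon entropy measures the uncertainty or information content of the distribution.

For a Geometric distribution with p=0.174 (number of trials until the first success, k ≥ 1):
H(X) = 2.6562 nats

(In bits, this would be 3.8320 bits.)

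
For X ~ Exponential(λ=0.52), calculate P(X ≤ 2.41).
0.714411

We have X ~ Exponential(λ=0.52).

The CDF gives us P(X ≤ k).

Using the CDF:
P(X ≤ 2.41) = 0.714411

This means there's approximately a 71.4% chance that X is at most 2.41.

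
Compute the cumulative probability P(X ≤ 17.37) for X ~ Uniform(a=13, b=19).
0.728333

We have X ~ Uniform(a=13, b=19).

The CDF gives us P(X ≤ k).

Using the CDF:
P(X ≤ 17.37) = 0.728333

This means there's approximately a 72.8% chance that X is at most 17.37.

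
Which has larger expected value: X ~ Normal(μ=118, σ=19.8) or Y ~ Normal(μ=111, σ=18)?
X has larger mean (118.0000 > 111.0000)

Compute the expected value for each distribution:

X ~ Normal(μ=118, σ=19.8):
E[X] = 118.0000

Y ~ Normal(μ=111, σ=18):
E[Y] = 111.0000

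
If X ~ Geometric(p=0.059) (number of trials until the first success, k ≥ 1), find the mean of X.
16.9492

We have X ~ Geometric(p=0.059) (number of trials until the first success, k ≥ 1).

For a Geometric distribution with p=0.059 (number of trials until the first success, k ≥ 1):
E[X] = 16.9492

This is the expected (average) value of X.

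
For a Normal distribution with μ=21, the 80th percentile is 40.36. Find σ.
σ = 23.0032

For X ~ Normal(μ, σ), the p-th percentile satisfies x = μ + z_p × σ,
where z_p = Φ⁻¹(p) is the standard normal quantile.

Step 1: z_{0.8} = Φ⁻¹(0.8) = 0.8416

Step 2: Solve for σ:
40.36 = 21 + 0.8416 × σ
σ = (40.36 - 21) / 0.8416
σ = 19.36 / 0.8416
σ = 23.0032

Verification: μ + z × σ = 21 + 0.8416 × 23.0032 = 40.36 ✓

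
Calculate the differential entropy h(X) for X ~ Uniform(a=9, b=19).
2.3026 nats

We have X ~ Uniform(a=9, b=19).

The differential entropy measures the uncertainty or information content of the distribution.

For a Uniform distribution with a=9, b=19:
h(X) = 2.3026 nats

(In bits, this would be 3.3219 bits.)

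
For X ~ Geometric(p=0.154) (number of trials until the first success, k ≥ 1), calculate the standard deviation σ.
5.9726

We have X ~ Geometric(p=0.154) (number of trials until the first success, k ≥ 1).

For a Geometric distribution with p=0.154 (number of trials until the first success, k ≥ 1):
σ = √Var(X) = 5.9726

The standard deviation is the square root of the variance.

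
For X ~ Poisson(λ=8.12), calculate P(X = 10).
0.102171

We have X ~ Poisson(λ=8.12).

For a Poisson distribution, the PMF gives us the probability of each outcome.

Using the PMF formula:
P(X = 10) = 0.102171

Rounded to 4 decimal places: 0.1022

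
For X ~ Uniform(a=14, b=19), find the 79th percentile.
17.9500

We have X ~ Uniform(a=14, b=19).

We want to find x such that P(X ≤ x) = 0.79.

This is the 79th percentile, which means 79% of values fall below this point.

Using the inverse CDF (quantile function):
x = F⁻¹(0.79) = 17.9500

Verification: P(X ≤ 17.9500) = 0.79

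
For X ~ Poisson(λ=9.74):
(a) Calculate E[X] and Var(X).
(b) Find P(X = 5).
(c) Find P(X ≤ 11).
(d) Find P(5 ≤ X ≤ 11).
(a) E[X] = 9.7400, Var(X) = 9.7400
(b) P(X = 5) = 0.043012
(c) P(X ≤ 11) = 0.725930
(d) P(5 ≤ X ≤ 11) = 0.691357

We have X ~ Poisson(λ=9.74).

(a) Moments:
E[X] = 9.7400
Var(X) = 9.7400
σ = √Var(X) = 3.1209

(b) Point probability using PMF:
P(X = 5) = 0.043012

(c) Cumulative probability using CDF:
P(X ≤ 11) = F(11) = 0.725930

(d) Range probability:
P(5 ≤ X ≤ 11) = P(X ≤ 11) - P(X ≤ 4)
                   = F(11) - F(4)
                   = 0.725930 - 0.034573
                   = 0.691357

This means approximately 69.1% of outcomes fall in the interval [5, 11].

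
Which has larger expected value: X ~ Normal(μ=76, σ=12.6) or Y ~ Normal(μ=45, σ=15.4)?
X has larger mean (76.0000 > 45.0000)

Compute the expected value for each distribution:

X ~ Normal(μ=76, σ=12.6):
E[X] = 76.0000

Y ~ Normal(μ=45, σ=15.4):
E[Y] = 45.0000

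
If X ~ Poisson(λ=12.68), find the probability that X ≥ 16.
0.208808

We have X ~ Poisson(λ=12.68).

For discrete distributions, P(X ≥ 16) = 1 - P(X ≤ 15).

P(X ≤ 15) = 0.791192
P(X ≥ 16) = 1 - 0.791192 = 0.208808

So there's approximately a 20.9% chance that X is at least 16.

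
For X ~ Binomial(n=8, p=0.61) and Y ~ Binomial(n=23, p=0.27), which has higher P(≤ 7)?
X has higher probability (P(X ≤ 7) = 0.9808 > P(Y ≤ 7) = 0.7349)

Compute P(≤ 7) for each distribution:

X ~ Binomial(n=8, p=0.61):
P(X ≤ 7) = 0.9808

Y ~ Binomial(n=23, p=0.27):
P(Y ≤ 7) = 0.7349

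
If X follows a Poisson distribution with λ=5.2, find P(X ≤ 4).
0.406128

We have X ~ Poisson(λ=5.2).

The CDF gives us P(X ≤ k).

Using the CDF:
P(X ≤ 4) = 0.406128

This means there's approximately a 40.6% chance that X is at most 4.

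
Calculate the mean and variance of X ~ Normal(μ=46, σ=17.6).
E[X] = 46.0000, Var(X) = 309.7600

We have X ~ Normal(μ=46, σ=17.6).

For a Normal distribution with μ=46, σ=17.6:

Expected value:
E[X] = 46.0000

Variance:
Var(X) = 309.7600

Standard deviation:
σ = √Var(X) = 17.6000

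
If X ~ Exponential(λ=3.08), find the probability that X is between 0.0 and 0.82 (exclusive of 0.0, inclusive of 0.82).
0.919990

We have X ~ Exponential(λ=3.08).

To find P(0.0 < X ≤ 0.82), we use:
P(0.0 < X ≤ 0.82) = P(X ≤ 0.82) - P(X ≤ 0.0)
                 = F(0.82) - F(0.0)
                 = 0.919990 - 0.000000
                 = 0.919990

So there's approximately a 92.0% chance that X falls in this range.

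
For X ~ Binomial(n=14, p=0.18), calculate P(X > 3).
0.235128

We have X ~ Binomial(n=14, p=0.18).

P(X > 3) = 1 - P(X ≤ 3)
                = 1 - F(3)
                = 1 - 0.764872
                = 0.235128

So there's approximately a 23.5% chance that X exceeds 3.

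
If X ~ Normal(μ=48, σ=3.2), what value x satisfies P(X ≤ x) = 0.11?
44.0751

We have X ~ Normal(μ=48, σ=3.2).

We want to find x such that P(X ≤ x) = 0.11.

This is the 11th percentile, which means 11% of values fall below this point.

Using the inverse CDF (quantile function):
x = F⁻¹(0.11) = 44.0751

Verification: P(X ≤ 44.0751) = 0.11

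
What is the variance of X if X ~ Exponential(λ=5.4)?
0.0343

We have X ~ Exponential(λ=5.4).

For an Exponential distribution with λ=5.4:
Var(X) = 0.0343

The variance measures the spread of the distribution around the mean.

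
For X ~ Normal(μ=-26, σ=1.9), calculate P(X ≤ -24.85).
0.727498

We have X ~ Normal(μ=-26, σ=1.9).

The CDF gives us P(X ≤ k).

Using the CDF:
P(X ≤ -24.85) = 0.727498

This means there's approximately a 72.7% chance that X is at most -24.85.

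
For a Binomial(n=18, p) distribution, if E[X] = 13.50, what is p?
p = 0.75

For a Binomial(n, p) distribution:
E[X] = n × p

Given n = 18 and E[X] = 13.50:
13.50 = 18 × p
p = 13.50 / 18 = 0.75

Verification: Binomial(18, 0.75) has E[X] = 13.50 ✓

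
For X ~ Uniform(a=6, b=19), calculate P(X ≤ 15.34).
0.718462

We have X ~ Uniform(a=6, b=19).

The CDF gives us P(X ≤ k).

Using the CDF:
P(X ≤ 15.34) = 0.718462

This means there's approximately a 71.8% chance that X is at most 15.34.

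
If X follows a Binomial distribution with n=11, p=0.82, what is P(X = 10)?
0.272147

We have X ~ Binomial(n=11, p=0.82).

For a Binomial distribution, the PMF gives us the probability of each outcome.

Using the PMF formula:
P(X = 10) = 0.272147

Rounded to 4 decimal places: 0.2721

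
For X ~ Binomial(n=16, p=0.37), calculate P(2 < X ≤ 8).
0.875482

We have X ~ Binomial(n=16, p=0.37).

To find P(2 < X ≤ 8), we use:
P(2 < X ≤ 8) = P(X ≤ 8) - P(X ≤ 2)
                 = F(8) - F(2)
                 = 0.907373 - 0.031891
                 = 0.875482

So there's approximately a 87.5% chance that X falls in this range.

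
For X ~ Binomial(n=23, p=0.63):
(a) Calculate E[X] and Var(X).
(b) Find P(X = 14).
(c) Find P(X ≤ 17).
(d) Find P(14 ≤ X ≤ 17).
(a) E[X] = 14.4900, Var(X) = 5.3613
(b) P(X = 14) = 0.164781
(c) P(X ≤ 17) = 0.906244
(d) P(14 ≤ X ≤ 17) = 0.576927

We have X ~ Binomial(n=23, p=0.63).

(a) Moments:
E[X] = 14.4900
Var(X) = 5.3613
σ = √Var(X) = 2.3154

(b) Point probability using PMF:
P(X = 14) = 0.164781

(c) Cumulative probability using CDF:
P(X ≤ 17) = F(17) = 0.906244

(d) Range probability:
P(14 ≤ X ≤ 17) = P(X ≤ 17) - P(X ≤ 13)
                   = F(17) - F(13)
                   = 0.906244 - 0.329317
                   = 0.576927

This means approximately 57.7% of outcomes fall in the interval [14, 17].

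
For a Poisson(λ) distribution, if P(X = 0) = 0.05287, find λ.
λ = 2.9399

For a Poisson(λ) distribution, the PMF at 0 is:
P(X = 0) = λ^0 e^(-λ) / 0! = e^(-λ)

Given P(X = 0) = 0.05287:
e^(-λ) = 0.05287
-λ = ln(0.05287)
λ = -ln(0.05287) = 2.9399

Verification: e^(-2.9399) = 0.05287 ✓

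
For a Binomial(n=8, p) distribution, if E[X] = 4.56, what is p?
p = 0.57

For a Binomial(n, p) distribution:
E[X] = n × p

Given n = 8 and E[X] = 4.56:
4.56 = 8 × p
p = 4.56 / 8 = 0.57

Verification: Binomial(8, 0.57) has E[X] = 4.56 ✓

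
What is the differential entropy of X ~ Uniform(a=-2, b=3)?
1.6094 nats

We have X ~ Uniform(a=-2, b=3).

The differential entropy measures the uncertainty or information content of the distribution.

For a Uniform distribution with a=-2, b=3:
h(X) = 1.6094 nats

(In bits, this would be 2.3219 bits.)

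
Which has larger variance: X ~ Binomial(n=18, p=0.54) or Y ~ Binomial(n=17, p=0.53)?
X has larger variance (4.4712 > 4.2347)

Compute the variance for each distribution:

X ~ Binomial(n=18, p=0.54):
Var(X) = 4.4712

Y ~ Binomial(n=17, p=0.53):
Var(Y) = 4.2347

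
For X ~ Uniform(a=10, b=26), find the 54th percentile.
18.6400

We have X ~ Uniform(a=10, b=26).

We want to find x such that P(X ≤ x) = 0.54.

This is the 54th percentile, which means 54% of values fall below this point.

Using the inverse CDF (quantile function):
x = F⁻¹(0.54) = 18.6400

Verification: P(X ≤ 18.6400) = 0.54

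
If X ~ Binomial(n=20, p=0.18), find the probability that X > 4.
0.284882

We have X ~ Binomial(n=20, p=0.18).

P(X > 4) = 1 - P(X ≤ 4)
                = 1 - F(4)
                = 1 - 0.715118
                = 0.284882

So there's approximately a 28.5% chance that X exceeds 4.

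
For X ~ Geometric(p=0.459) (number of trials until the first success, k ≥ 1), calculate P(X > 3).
0.158340

We have X ~ Geometric(p=0.459) (number of trials until the first success, k ≥ 1).

P(X > 3) = 1 - P(X ≤ 3)
                = 1 - F(3)
                = 1 - 0.841660
                = 0.158340

So there's approximately a 15.8% chance that X exceeds 3.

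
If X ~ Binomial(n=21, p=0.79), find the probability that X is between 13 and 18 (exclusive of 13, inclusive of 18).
0.792680

We have X ~ Binomial(n=21, p=0.79).

To find P(13 < X ≤ 18), we use:
P(13 < X ≤ 18) = P(X ≤ 18) - P(X ≤ 13)
                 = F(18) - F(13)
                 = 0.848290 - 0.055611
                 = 0.792680

So there's approximately a 79.3% chance that X falls in this range.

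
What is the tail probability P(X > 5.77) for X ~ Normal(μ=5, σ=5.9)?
0.448082

We have X ~ Normal(μ=5, σ=5.9).

P(X > 5.77) = 1 - P(X ≤ 5.77)
                = 1 - F(5.77)
                = 1 - 0.551918
                = 0.448082

So there's approximately a 44.8% chance that X exceeds 5.77.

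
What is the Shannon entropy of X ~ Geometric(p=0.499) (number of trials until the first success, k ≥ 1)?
1.3891 nats

We have X ~ Geometric(p=0.499) (number of trials until the first success, k ≥ 1).

The Shannon entropy measures the uncertainty or information content of the distribution.

For a Geometric distribution with p=0.499 (number of trials until the first success, k ≥ 1):
H(X) = 1.3891 nats

(In bits, this would be 2.0040 bits.)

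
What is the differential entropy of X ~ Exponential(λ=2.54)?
0.0678 nats

We have X ~ Exponential(λ=2.54).

The differential entropy measures the uncertainty or information content of the distribution.

For an Exponential distribution with λ=2.54:
h(X) = 0.0678 nats

(In bits, this would be 0.0979 bits.)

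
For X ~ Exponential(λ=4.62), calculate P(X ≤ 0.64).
0.948015

We have X ~ Exponential(λ=4.62).

The CDF gives us P(X ≤ k).

Using the CDF:
P(X ≤ 0.64) = 0.948015

This means there's approximately a 94.8% chance that X is at most 0.64.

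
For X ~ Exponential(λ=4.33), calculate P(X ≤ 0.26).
0.675607

We have X ~ Exponential(λ=4.33).

The CDF gives us P(X ≤ k).

Using the CDF:
P(X ≤ 0.26) = 0.675607

This means there's approximately a 67.6% chance that X is at most 0.26.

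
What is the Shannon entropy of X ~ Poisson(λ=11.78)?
2.6447 nats

We have X ~ Poisson(λ=11.78).

The Shannon entropy measures the uncertainty or information content of the distribution.

For a Poisson distribution with λ=11.78:
H(X) = 2.6447 nats

(In bits, this would be 3.8155 bits.)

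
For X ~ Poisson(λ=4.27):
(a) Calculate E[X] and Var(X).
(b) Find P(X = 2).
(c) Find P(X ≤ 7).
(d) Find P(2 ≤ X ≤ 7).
(a) E[X] = 4.2700, Var(X) = 4.2700
(b) P(X = 2) = 0.127464
(c) P(X ≤ 7) = 0.931143
(d) P(2 ≤ X ≤ 7) = 0.857459

We have X ~ Poisson(λ=4.27).

(a) Moments:
E[X] = 4.2700
Var(X) = 4.2700
σ = √Var(X) = 2.0664

(b) Point probability using PMF:
P(X = 2) = 0.127464

(c) Cumulative probability using CDF:
P(X ≤ 7) = F(7) = 0.931143

(d) Range probability:
P(2 ≤ X ≤ 7) = P(X ≤ 7) - P(X ≤ 1)
                   = F(7) - F(1)
                   = 0.931143 - 0.073684
                   = 0.857459

This means approximately 85.7% of outcomes fall in the interval [2, 7].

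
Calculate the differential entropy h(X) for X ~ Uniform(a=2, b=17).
2.7081 nats

We have X ~ Uniform(a=2, b=17).

The differential entropy measures the uncertainty or information content of the distribution.

For a Uniform distribution with a=2, b=17:
h(X) = 2.7081 nats

(In bits, this would be 3.9069 bits.)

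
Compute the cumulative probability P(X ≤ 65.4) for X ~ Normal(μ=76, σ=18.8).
0.286435

We have X ~ Normal(μ=76, σ=18.8).

The CDF gives us P(X ≤ k).

Using the CDF:
P(X ≤ 65.4) = 0.286435

This means there's approximately a 28.6% chance that X is at most 65.4.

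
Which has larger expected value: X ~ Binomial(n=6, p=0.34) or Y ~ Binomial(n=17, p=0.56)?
Y has larger mean (9.5200 > 2.0400)

Compute the expected value for each distribution:

X ~ Binomial(n=6, p=0.34):
E[X] = 2.0400

Y ~ Binomial(n=17, p=0.56):
E[Y] = 9.5200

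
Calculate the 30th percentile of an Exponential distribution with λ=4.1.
0.0870

We have X ~ Exponential(λ=4.1).

We want to find x such that P(X ≤ x) = 0.3.

This is the 30th percentile, which means 30% of values fall below this point.

Using the inverse CDF (quantile function):
x = F⁻¹(0.3) = 0.0870

Verification: P(X ≤ 0.0870) = 0.3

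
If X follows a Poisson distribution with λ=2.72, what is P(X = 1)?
0.179179

We have X ~ Poisson(λ=2.72).

For a Poisson distribution, the PMF gives us the probability of each outcome.

Using the PMF formula:
P(X = 1) = 0.179179

Rounded to 4 decimal places: 0.1792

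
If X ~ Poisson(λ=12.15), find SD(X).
3.4857

We have X ~ Poisson(λ=12.15).

For a Poisson distribution with λ=12.15:
σ = √Var(X) = 3.4857

The standard deviation is the square root of the variance.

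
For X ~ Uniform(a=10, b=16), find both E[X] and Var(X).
E[X] = 13.0000, Var(X) = 3.0000

We have X ~ Uniform(a=10, b=16).

For a Uniform distribution with a=10, b=16:

Expected value:
E[X] = 13.0000

Variance:
Var(X) = 3.0000

Standard deviation:
σ = √Var(X) = 1.7321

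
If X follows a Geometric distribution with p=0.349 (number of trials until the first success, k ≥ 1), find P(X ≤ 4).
0.820393

We have X ~ Geometric(p=0.349) (number of trials until the first success, k ≥ 1).

The CDF gives us P(X ≤ k).

Using the CDF:
P(X ≤ 4) = 0.820393

This means there's approximately a 82.0% chance that X is at most 4.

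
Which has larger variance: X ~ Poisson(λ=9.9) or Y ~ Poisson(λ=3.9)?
X has larger variance (9.9000 > 3.9000)

Compute the variance for each distribution:

X ~ Poisson(λ=9.9):
Var(X) = 9.9000

Y ~ Poisson(λ=3.9):
Var(Y) = 3.9000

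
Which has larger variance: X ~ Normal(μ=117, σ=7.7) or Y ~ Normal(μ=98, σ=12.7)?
Y has larger variance (161.2900 > 59.2900)

Compute the variance for each distribution:

X ~ Normal(μ=117, σ=7.7):
Var(X) = 59.2900

Y ~ Normal(μ=98, σ=12.7):
Var(Y) = 161.2900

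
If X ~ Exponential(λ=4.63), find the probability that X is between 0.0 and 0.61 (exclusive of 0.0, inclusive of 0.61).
0.940650

We have X ~ Exponential(λ=4.63).

To find P(0.0 < X ≤ 0.61), we use:
P(0.0 < X ≤ 0.61) = P(X ≤ 0.61) - P(X ≤ 0.0)
                 = F(0.61) - F(0.0)
                 = 0.940650 - 0.000000
                 = 0.940650

So there's approximately a 94.1% chance that X falls in this range.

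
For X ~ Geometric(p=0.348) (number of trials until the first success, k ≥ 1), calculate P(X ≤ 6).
0.923178

We have X ~ Geometric(p=0.348) (number of trials until the first success, k ≥ 1).

The CDF gives us P(X ≤ k).

Using the CDF:
P(X ≤ 6) = 0.923178

This means there's approximately a 92.3% chance that X is at most 6.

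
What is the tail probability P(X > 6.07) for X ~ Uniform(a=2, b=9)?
0.418571

We have X ~ Uniform(a=2, b=9).

P(X > 6.07) = 1 - P(X ≤ 6.07)
                = 1 - F(6.07)
                = 1 - 0.581429
                = 0.418571

So there's approximately a 41.9% chance that X exceeds 6.07.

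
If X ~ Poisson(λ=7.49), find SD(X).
2.7368

We have X ~ Poisson(λ=7.49).

For a Poisson distribution with λ=7.49:
σ = √Var(X) = 2.7368

The standard deviation is the square root of the variance.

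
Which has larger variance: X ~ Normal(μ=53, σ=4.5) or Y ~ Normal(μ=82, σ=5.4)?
Y has larger variance (29.1600 > 20.2500)

Compute the variance for each distribution:

X ~ Normal(μ=53, σ=4.5):
Var(X) = 20.2500

Y ~ Normal(μ=82, σ=5.4):
Var(Y) = 29.1600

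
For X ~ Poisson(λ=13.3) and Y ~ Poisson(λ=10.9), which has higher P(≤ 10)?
Y has higher probability (P(Y ≤ 10) = 0.4719 > P(X ≤ 10) = 0.2268)

Compute P(≤ 10) for each distribution:

X ~ Poisson(λ=13.3):
P(X ≤ 10) = 0.2268

Y ~ Poisson(λ=10.9):
P(Y ≤ 10) = 0.4719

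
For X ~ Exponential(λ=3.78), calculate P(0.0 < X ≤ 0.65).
0.914308

We have X ~ Exponential(λ=3.78).

To find P(0.0 < X ≤ 0.65), we use:
P(0.0 < X ≤ 0.65) = P(X ≤ 0.65) - P(X ≤ 0.0)
                 = F(0.65) - F(0.0)
                 = 0.914308 - 0.000000
                 = 0.914308

So there's approximately a 91.4% chance that X falls in this range.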